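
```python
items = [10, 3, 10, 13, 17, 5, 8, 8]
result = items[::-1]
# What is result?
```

items has length 8. The slice items[::-1] selects indices [7, 6, 5, 4, 3, 2, 1, 0] (7->8, 6->8, 5->5, 4->17, 3->13, 2->10, 1->3, 0->10), giving [8, 8, 5, 17, 13, 10, 3, 10].

[8, 8, 5, 17, 13, 10, 3, 10]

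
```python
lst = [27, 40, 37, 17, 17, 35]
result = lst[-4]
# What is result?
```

lst has length 6. Negative index -4 maps to positive index 6 + (-4) = 2. lst[2] = 37.

37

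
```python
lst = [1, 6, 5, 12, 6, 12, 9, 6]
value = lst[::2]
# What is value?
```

lst has length 8. The slice lst[::2] selects indices [0, 2, 4, 6] (0->1, 2->5, 4->6, 6->9), giving [1, 5, 6, 9].

[1, 5, 6, 9]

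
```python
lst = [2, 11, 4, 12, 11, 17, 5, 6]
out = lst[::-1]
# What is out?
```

lst has length 8. The slice lst[::-1] selects indices [7, 6, 5, 4, 3, 2, 1, 0] (7->6, 6->5, 5->17, 4->11, 3->12, 2->4, 1->11, 0->2), giving [6, 5, 17, 11, 12, 4, 11, 2].

[6, 5, 17, 11, 12, 4, 11, 2]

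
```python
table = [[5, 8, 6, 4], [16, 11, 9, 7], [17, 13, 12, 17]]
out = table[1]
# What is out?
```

table has 3 rows. Row 1 is [16, 11, 9, 7].

[16, 11, 9, 7]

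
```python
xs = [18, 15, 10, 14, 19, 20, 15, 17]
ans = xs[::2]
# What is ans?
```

xs has length 8. The slice xs[::2] selects indices [0, 2, 4, 6] (0->18, 2->10, 4->19, 6->15), giving [18, 10, 19, 15].

[18, 10, 19, 15]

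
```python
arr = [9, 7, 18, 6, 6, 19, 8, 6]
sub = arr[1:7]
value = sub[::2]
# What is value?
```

arr has length 8. The slice arr[1:7] selects indices [1, 2, 3, 4, 5, 6] (1->7, 2->18, 3->6, 4->6, 5->19, 6->8), giving [7, 18, 6, 6, 19, 8]. So sub = [7, 18, 6, 6, 19, 8]. sub has length 6. The slice sub[::2] selects indices [0, 2, 4] (0->7, 2->6, 4->19), giving [7, 6, 19].

[7, 6, 19]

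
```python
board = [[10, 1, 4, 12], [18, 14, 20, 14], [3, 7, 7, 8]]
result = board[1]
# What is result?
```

board has 3 rows. Row 1 is [18, 14, 20, 14].

[18, 14, 20, 14]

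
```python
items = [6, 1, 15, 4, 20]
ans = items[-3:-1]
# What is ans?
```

items has length 5. The slice items[-3:-1] selects indices [2, 3] (2->15, 3->4), giving [15, 4].

[15, 4]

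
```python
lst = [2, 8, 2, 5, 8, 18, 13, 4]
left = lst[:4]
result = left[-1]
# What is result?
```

lst has length 8. The slice lst[:4] selects indices [0, 1, 2, 3] (0->2, 1->8, 2->2, 3->5), giving [2, 8, 2, 5]. So left = [2, 8, 2, 5]. Then left[-1] = 5.

5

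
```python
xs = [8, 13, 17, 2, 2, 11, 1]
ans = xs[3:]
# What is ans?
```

xs has length 7. The slice xs[3:] selects indices [3, 4, 5, 6] (3->2, 4->2, 5->11, 6->1), giving [2, 2, 11, 1].

[2, 2, 11, 1]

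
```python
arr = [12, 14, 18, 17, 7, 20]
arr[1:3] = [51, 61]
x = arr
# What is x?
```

arr starts as [12, 14, 18, 17, 7, 20] (length 6). The slice arr[1:3] covers indices [1, 2] with values [14, 18]. Replacing that slice with [51, 61] (same length) produces [12, 51, 61, 17, 7, 20].

[12, 51, 61, 17, 7, 20]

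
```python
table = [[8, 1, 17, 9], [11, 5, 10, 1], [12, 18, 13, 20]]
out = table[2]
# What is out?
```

table has 3 rows. Row 2 is [12, 18, 13, 20].

[12, 18, 13, 20]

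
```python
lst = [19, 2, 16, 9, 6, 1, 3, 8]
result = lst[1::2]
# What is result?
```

lst has length 8. The slice lst[1::2] selects indices [1, 3, 5, 7] (1->2, 3->9, 5->1, 7->8), giving [2, 9, 1, 8].

[2, 9, 1, 8]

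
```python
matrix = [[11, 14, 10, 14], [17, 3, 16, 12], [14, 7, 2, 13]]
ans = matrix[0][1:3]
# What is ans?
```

matrix[0] = [11, 14, 10, 14]. matrix[0] has length 4. The slice matrix[0][1:3] selects indices [1, 2] (1->14, 2->10), giving [14, 10].

[14, 10]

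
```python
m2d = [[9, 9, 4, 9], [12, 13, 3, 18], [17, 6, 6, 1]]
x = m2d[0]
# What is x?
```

m2d has 3 rows. Row 0 is [9, 9, 4, 9].

[9, 9, 4, 9]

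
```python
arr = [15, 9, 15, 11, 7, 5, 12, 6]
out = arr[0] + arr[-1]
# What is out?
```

arr has length 8. arr[0] = 15.
arr has length 8. Negative index -1 maps to positive index 8 + (-1) = 7. arr[7] = 6.
Sum: 15 + 6 = 21.

21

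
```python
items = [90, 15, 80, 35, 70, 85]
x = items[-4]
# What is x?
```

items has length 6. Negative index -4 maps to positive index 6 + (-4) = 2. items[2] = 80.

80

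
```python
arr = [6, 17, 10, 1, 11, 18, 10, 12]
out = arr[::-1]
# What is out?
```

arr has length 8. The slice arr[::-1] selects indices [7, 6, 5, 4, 3, 2, 1, 0] (7->12, 6->10, 5->18, 4->11, 3->1, 2->10, 1->17, 0->6), giving [12, 10, 18, 11, 1, 10, 17, 6].

[12, 10, 18, 11, 1, 10, 17, 6]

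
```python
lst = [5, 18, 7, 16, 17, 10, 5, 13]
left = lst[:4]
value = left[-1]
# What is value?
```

lst has length 8. The slice lst[:4] selects indices [0, 1, 2, 3] (0->5, 1->18, 2->7, 3->16), giving [5, 18, 7, 16]. So left = [5, 18, 7, 16]. Then left[-1] = 16.

16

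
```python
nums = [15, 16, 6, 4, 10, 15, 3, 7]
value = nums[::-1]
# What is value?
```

nums has length 8. The slice nums[::-1] selects indices [7, 6, 5, 4, 3, 2, 1, 0] (7->7, 6->3, 5->15, 4->10, 3->4, 2->6, 1->16, 0->15), giving [7, 3, 15, 10, 4, 6, 16, 15].

[7, 3, 15, 10, 4, 6, 16, 15]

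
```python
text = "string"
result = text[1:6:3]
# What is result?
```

text has length 6. The slice text[1:6:3] selects indices [1, 4] (1->'t', 4->'n'), giving 'tn'.

'tn'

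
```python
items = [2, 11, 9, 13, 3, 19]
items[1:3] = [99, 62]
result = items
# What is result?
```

items starts as [2, 11, 9, 13, 3, 19] (length 6). The slice items[1:3] covers indices [1, 2] with values [11, 9]. Replacing that slice with [99, 62] (same length) produces [2, 99, 62, 13, 3, 19].

[2, 99, 62, 13, 3, 19]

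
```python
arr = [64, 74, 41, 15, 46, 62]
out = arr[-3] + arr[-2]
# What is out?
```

arr has length 6. Negative index -3 maps to positive index 6 + (-3) = 3. arr[3] = 15.
arr has length 6. Negative index -2 maps to positive index 6 + (-2) = 4. arr[4] = 46.
Sum: 15 + 46 = 61.

61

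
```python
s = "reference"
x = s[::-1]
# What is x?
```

s has length 9. The slice s[::-1] selects indices [8, 7, 6, 5, 4, 3, 2, 1, 0] (8->'e', 7->'c', 6->'n', 5->'e', 4->'r', 3->'e', 2->'f', 1->'e', 0->'r'), giving 'ecnerefer'.

'ecnerefer'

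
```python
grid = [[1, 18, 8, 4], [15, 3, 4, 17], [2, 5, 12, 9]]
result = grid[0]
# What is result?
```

grid has 3 rows. Row 0 is [1, 18, 8, 4].

[1, 18, 8, 4]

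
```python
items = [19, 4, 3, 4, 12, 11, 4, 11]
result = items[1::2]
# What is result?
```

items has length 8. The slice items[1::2] selects indices [1, 3, 5, 7] (1->4, 3->4, 5->11, 7->11), giving [4, 4, 11, 11].

[4, 4, 11, 11]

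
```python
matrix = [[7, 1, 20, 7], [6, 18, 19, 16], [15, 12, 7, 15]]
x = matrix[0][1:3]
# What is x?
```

matrix[0] = [7, 1, 20, 7]. matrix[0] has length 4. The slice matrix[0][1:3] selects indices [1, 2] (1->1, 2->20), giving [1, 20].

[1, 20]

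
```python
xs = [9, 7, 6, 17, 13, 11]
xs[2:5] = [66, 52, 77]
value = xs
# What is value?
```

xs starts as [9, 7, 6, 17, 13, 11] (length 6). The slice xs[2:5] covers indices [2, 3, 4] with values [6, 17, 13]. Replacing that slice with [66, 52, 77] (same length) produces [9, 7, 66, 52, 77, 11].

[9, 7, 66, 52, 77, 11]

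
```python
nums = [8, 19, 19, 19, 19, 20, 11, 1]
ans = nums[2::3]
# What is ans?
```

nums has length 8. The slice nums[2::3] selects indices [2, 5] (2->19, 5->20), giving [19, 20].

[19, 20]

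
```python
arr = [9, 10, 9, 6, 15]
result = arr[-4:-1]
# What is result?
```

arr has length 5. The slice arr[-4:-1] selects indices [1, 2, 3] (1->10, 2->9, 3->6), giving [10, 9, 6].

[10, 9, 6]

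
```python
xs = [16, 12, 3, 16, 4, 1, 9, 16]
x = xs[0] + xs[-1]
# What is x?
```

xs has length 8. xs[0] = 16.
xs has length 8. Negative index -1 maps to positive index 8 + (-1) = 7. xs[7] = 16.
Sum: 16 + 16 = 32.

32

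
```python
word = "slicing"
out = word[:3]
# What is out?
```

word has length 7. The slice word[:3] selects indices [0, 1, 2] (0->'s', 1->'l', 2->'i'), giving 'sli'.

'sli'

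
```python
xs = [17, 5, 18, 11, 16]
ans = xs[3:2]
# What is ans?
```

xs has length 5. The slice xs[3:2] resolves to an empty index range, so the result is [].

[]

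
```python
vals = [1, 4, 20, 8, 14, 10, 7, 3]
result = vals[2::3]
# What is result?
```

vals has length 8. The slice vals[2::3] selects indices [2, 5] (2->20, 5->10), giving [20, 10].

[20, 10]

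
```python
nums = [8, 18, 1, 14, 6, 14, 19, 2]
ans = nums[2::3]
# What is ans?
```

nums has length 8. The slice nums[2::3] selects indices [2, 5] (2->1, 5->14), giving [1, 14].

[1, 14]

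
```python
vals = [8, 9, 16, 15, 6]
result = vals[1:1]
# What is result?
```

vals has length 5. The slice vals[1:1] resolves to an empty index range, so the result is [].

[]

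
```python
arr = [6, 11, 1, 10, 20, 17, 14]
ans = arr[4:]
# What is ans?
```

arr has length 7. The slice arr[4:] selects indices [4, 5, 6] (4->20, 5->17, 6->14), giving [20, 17, 14].

[20, 17, 14]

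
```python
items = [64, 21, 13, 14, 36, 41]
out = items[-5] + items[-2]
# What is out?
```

items has length 6. Negative index -5 maps to positive index 6 + (-5) = 1. items[1] = 21.
items has length 6. Negative index -2 maps to positive index 6 + (-2) = 4. items[4] = 36.
Sum: 21 + 36 = 57.

57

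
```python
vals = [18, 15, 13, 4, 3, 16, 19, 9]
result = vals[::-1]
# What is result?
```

vals has length 8. The slice vals[::-1] selects indices [7, 6, 5, 4, 3, 2, 1, 0] (7->9, 6->19, 5->16, 4->3, 3->4, 2->13, 1->15, 0->18), giving [9, 19, 16, 3, 4, 13, 15, 18].

[9, 19, 16, 3, 4, 13, 15, 18]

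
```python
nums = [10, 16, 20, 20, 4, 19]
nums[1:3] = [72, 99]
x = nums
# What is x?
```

nums starts as [10, 16, 20, 20, 4, 19] (length 6). The slice nums[1:3] covers indices [1, 2] with values [16, 20]. Replacing that slice with [72, 99] (same length) produces [10, 72, 99, 20, 4, 19].

[10, 72, 99, 20, 4, 19]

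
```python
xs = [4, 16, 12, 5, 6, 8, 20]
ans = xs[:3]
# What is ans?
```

xs has length 7. The slice xs[:3] selects indices [0, 1, 2] (0->4, 1->16, 2->12), giving [4, 16, 12].

[4, 16, 12]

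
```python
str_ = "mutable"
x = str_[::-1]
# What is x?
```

str_ has length 7. The slice str_[::-1] selects indices [6, 5, 4, 3, 2, 1, 0] (6->'e', 5->'l', 4->'b', 3->'a', 2->'t', 1->'u', 0->'m'), giving 'elbatum'.

'elbatum'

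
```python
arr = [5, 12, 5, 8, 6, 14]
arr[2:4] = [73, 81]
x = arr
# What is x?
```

arr starts as [5, 12, 5, 8, 6, 14] (length 6). The slice arr[2:4] covers indices [2, 3] with values [5, 8]. Replacing that slice with [73, 81] (same length) produces [5, 12, 73, 81, 6, 14].

[5, 12, 73, 81, 6, 14]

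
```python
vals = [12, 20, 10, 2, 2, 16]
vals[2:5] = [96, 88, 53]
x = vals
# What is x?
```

vals starts as [12, 20, 10, 2, 2, 16] (length 6). The slice vals[2:5] covers indices [2, 3, 4] with values [10, 2, 2]. Replacing that slice with [96, 88, 53] (same length) produces [12, 20, 96, 88, 53, 16].

[12, 20, 96, 88, 53, 16]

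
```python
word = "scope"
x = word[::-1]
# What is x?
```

word has length 5. The slice word[::-1] selects indices [4, 3, 2, 1, 0] (4->'e', 3->'p', 2->'o', 1->'c', 0->'s'), giving 'epocs'.

'epocs'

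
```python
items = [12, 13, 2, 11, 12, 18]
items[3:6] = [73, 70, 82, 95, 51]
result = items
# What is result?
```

items starts as [12, 13, 2, 11, 12, 18] (length 6). The slice items[3:6] covers indices [3, 4, 5] with values [11, 12, 18]. Replacing that slice with [73, 70, 82, 95, 51] (different length) produces [12, 13, 2, 73, 70, 82, 95, 51].

[12, 13, 2, 73, 70, 82, 95, 51]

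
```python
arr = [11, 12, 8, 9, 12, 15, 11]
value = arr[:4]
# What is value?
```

arr has length 7. The slice arr[:4] selects indices [0, 1, 2, 3] (0->11, 1->12, 2->8, 3->9), giving [11, 12, 8, 9].

[11, 12, 8, 9]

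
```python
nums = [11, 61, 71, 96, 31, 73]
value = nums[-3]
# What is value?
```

nums has length 6. Negative index -3 maps to positive index 6 + (-3) = 3. nums[3] = 96.

96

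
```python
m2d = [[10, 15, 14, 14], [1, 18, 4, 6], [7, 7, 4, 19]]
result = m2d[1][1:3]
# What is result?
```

m2d[1] = [1, 18, 4, 6]. m2d[1] has length 4. The slice m2d[1][1:3] selects indices [1, 2] (1->18, 2->4), giving [18, 4].

[18, 4]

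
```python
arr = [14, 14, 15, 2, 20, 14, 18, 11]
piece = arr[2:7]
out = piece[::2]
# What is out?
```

arr has length 8. The slice arr[2:7] selects indices [2, 3, 4, 5, 6] (2->15, 3->2, 4->20, 5->14, 6->18), giving [15, 2, 20, 14, 18]. So piece = [15, 2, 20, 14, 18]. piece has length 5. The slice piece[::2] selects indices [0, 2, 4] (0->15, 2->20, 4->18), giving [15, 20, 18].

[15, 20, 18]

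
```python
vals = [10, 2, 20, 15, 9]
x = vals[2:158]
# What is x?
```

vals has length 5. The slice vals[2:158] selects indices [2, 3, 4] (2->20, 3->15, 4->9), giving [20, 15, 9].

[20, 15, 9]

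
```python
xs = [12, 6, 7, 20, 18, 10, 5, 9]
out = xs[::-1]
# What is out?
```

xs has length 8. The slice xs[::-1] selects indices [7, 6, 5, 4, 3, 2, 1, 0] (7->9, 6->5, 5->10, 4->18, 3->20, 2->7, 1->6, 0->12), giving [9, 5, 10, 18, 20, 7, 6, 12].

[9, 5, 10, 18, 20, 7, 6, 12]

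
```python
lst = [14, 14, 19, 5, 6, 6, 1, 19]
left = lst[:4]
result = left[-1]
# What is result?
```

lst has length 8. The slice lst[:4] selects indices [0, 1, 2, 3] (0->14, 1->14, 2->19, 3->5), giving [14, 14, 19, 5]. So left = [14, 14, 19, 5]. Then left[-1] = 5.

5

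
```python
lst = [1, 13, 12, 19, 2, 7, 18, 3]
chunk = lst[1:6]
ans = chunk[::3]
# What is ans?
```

lst has length 8. The slice lst[1:6] selects indices [1, 2, 3, 4, 5] (1->13, 2->12, 3->19, 4->2, 5->7), giving [13, 12, 19, 2, 7]. So chunk = [13, 12, 19, 2, 7]. chunk has length 5. The slice chunk[::3] selects indices [0, 3] (0->13, 3->2), giving [13, 2].

[13, 2]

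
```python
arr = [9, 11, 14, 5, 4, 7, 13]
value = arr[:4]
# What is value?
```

arr has length 7. The slice arr[:4] selects indices [0, 1, 2, 3] (0->9, 1->11, 2->14, 3->5), giving [9, 11, 14, 5].

[9, 11, 14, 5]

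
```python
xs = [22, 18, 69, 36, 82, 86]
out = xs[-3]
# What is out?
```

xs has length 6. Negative index -3 maps to positive index 6 + (-3) = 3. xs[3] = 36.

36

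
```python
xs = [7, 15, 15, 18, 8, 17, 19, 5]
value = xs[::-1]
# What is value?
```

xs has length 8. The slice xs[::-1] selects indices [7, 6, 5, 4, 3, 2, 1, 0] (7->5, 6->19, 5->17, 4->8, 3->18, 2->15, 1->15, 0->7), giving [5, 19, 17, 8, 18, 15, 15, 7].

[5, 19, 17, 8, 18, 15, 15, 7]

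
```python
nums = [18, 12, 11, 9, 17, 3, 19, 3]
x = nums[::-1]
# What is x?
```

nums has length 8. The slice nums[::-1] selects indices [7, 6, 5, 4, 3, 2, 1, 0] (7->3, 6->19, 5->3, 4->17, 3->9, 2->11, 1->12, 0->18), giving [3, 19, 3, 17, 9, 11, 12, 18].

[3, 19, 3, 17, 9, 11, 12, 18]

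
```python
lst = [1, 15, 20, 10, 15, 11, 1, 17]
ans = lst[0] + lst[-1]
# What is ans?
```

lst has length 8. lst[0] = 1.
lst has length 8. Negative index -1 maps to positive index 8 + (-1) = 7. lst[7] = 17.
Sum: 1 + 17 = 18.

18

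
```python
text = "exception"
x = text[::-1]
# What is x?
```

text has length 9. The slice text[::-1] selects indices [8, 7, 6, 5, 4, 3, 2, 1, 0] (8->'n', 7->'o', 6->'i', 5->'t', 4->'p', 3->'e', 2->'c', 1->'x', 0->'e'), giving 'noitpecxe'.

'noitpecxe'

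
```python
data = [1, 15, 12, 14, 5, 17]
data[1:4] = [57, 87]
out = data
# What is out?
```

data starts as [1, 15, 12, 14, 5, 17] (length 6). The slice data[1:4] covers indices [1, 2, 3] with values [15, 12, 14]. Replacing that slice with [57, 87] (different length) produces [1, 57, 87, 5, 17].

[1, 57, 87, 5, 17]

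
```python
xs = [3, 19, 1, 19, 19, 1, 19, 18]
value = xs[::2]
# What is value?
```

xs has length 8. The slice xs[::2] selects indices [0, 2, 4, 6] (0->3, 2->1, 4->19, 6->19), giving [3, 1, 19, 19].

[3, 1, 19, 19]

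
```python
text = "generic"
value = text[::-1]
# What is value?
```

text has length 7. The slice text[::-1] selects indices [6, 5, 4, 3, 2, 1, 0] (6->'c', 5->'i', 4->'r', 3->'e', 2->'n', 1->'e', 0->'g'), giving 'cireneg'.

'cireneg'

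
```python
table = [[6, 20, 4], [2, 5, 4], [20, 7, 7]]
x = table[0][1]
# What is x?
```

table[0] = [6, 20, 4]. Taking column 1 of that row yields 20.

20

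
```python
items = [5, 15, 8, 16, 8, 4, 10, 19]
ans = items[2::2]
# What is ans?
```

items has length 8. The slice items[2::2] selects indices [2, 4, 6] (2->8, 4->8, 6->10), giving [8, 8, 10].

[8, 8, 10]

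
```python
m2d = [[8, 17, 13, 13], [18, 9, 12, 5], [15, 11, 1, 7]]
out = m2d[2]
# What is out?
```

m2d has 3 rows. Row 2 is [15, 11, 1, 7].

[15, 11, 1, 7]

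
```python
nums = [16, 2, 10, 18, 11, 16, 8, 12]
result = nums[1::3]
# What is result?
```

nums has length 8. The slice nums[1::3] selects indices [1, 4, 7] (1->2, 4->11, 7->12), giving [2, 11, 12].

[2, 11, 12]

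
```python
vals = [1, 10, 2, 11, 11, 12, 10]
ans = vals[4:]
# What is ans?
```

vals has length 7. The slice vals[4:] selects indices [4, 5, 6] (4->11, 5->12, 6->10), giving [11, 12, 10].

[11, 12, 10]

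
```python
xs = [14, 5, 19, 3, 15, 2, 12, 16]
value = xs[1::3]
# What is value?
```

xs has length 8. The slice xs[1::3] selects indices [1, 4, 7] (1->5, 4->15, 7->16), giving [5, 15, 16].

[5, 15, 16]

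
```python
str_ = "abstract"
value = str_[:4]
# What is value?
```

str_ has length 8. The slice str_[:4] selects indices [0, 1, 2, 3] (0->'a', 1->'b', 2->'s', 3->'t'), giving 'abst'.

'abst'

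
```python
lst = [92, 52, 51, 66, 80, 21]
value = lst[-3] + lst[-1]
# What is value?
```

lst has length 6. Negative index -3 maps to positive index 6 + (-3) = 3. lst[3] = 66.
lst has length 6. Negative index -1 maps to positive index 6 + (-1) = 5. lst[5] = 21.
Sum: 66 + 21 = 87.

87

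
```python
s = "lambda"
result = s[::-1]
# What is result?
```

s has length 6. The slice s[::-1] selects indices [5, 4, 3, 2, 1, 0] (5->'a', 4->'d', 3->'b', 2->'m', 1->'a', 0->'l'), giving 'adbmal'.

'adbmal'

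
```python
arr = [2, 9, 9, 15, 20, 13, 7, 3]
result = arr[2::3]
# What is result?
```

arr has length 8. The slice arr[2::3] selects indices [2, 5] (2->9, 5->13), giving [9, 13].

[9, 13]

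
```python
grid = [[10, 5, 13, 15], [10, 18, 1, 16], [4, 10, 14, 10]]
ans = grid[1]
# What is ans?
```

grid has 3 rows. Row 1 is [10, 18, 1, 16].

[10, 18, 1, 16]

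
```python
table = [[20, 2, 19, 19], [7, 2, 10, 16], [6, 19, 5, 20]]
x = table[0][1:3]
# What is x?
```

table[0] = [20, 2, 19, 19]. table[0] has length 4. The slice table[0][1:3] selects indices [1, 2] (1->2, 2->19), giving [2, 19].

[2, 19]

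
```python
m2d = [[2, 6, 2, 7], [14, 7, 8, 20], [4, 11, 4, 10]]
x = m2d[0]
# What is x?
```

m2d has 3 rows. Row 0 is [2, 6, 2, 7].

[2, 6, 2, 7]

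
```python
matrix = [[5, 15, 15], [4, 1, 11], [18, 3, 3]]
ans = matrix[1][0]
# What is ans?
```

matrix[1] = [4, 1, 11]. Taking column 0 of that row yields 4.

4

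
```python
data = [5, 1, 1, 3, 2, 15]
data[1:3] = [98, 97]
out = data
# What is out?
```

data starts as [5, 1, 1, 3, 2, 15] (length 6). The slice data[1:3] covers indices [1, 2] with values [1, 1]. Replacing that slice with [98, 97] (same length) produces [5, 98, 97, 3, 2, 15].

[5, 98, 97, 3, 2, 15]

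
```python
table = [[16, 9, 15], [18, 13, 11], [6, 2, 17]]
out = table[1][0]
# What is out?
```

table[1] = [18, 13, 11]. Taking column 0 of that row yields 18.

18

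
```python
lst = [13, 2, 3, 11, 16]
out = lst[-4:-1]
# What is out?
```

lst has length 5. The slice lst[-4:-1] selects indices [1, 2, 3] (1->2, 2->3, 3->11), giving [2, 3, 11].

[2, 3, 11]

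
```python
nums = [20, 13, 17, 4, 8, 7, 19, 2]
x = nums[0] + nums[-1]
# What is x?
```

nums has length 8. nums[0] = 20.
nums has length 8. Negative index -1 maps to positive index 8 + (-1) = 7. nums[7] = 2.
Sum: 20 + 2 = 22.

22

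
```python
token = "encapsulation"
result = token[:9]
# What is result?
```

token has length 13. The slice token[:9] selects indices [0, 1, 2, 3, 4, 5, 6, 7, 8] (0->'e', 1->'n', 2->'c', 3->'a', 4->'p', 5->'s', 6->'u', 7->'l', 8->'a'), giving 'encapsula'.

'encapsula'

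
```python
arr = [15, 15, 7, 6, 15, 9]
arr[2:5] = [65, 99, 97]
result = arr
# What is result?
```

arr starts as [15, 15, 7, 6, 15, 9] (length 6). The slice arr[2:5] covers indices [2, 3, 4] with values [7, 6, 15]. Replacing that slice with [65, 99, 97] (same length) produces [15, 15, 65, 99, 97, 9].

[15, 15, 65, 99, 97, 9]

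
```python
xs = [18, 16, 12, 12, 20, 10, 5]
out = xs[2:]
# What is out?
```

xs has length 7. The slice xs[2:] selects indices [2, 3, 4, 5, 6] (2->12, 3->12, 4->20, 5->10, 6->5), giving [12, 12, 20, 10, 5].

[12, 12, 20, 10, 5]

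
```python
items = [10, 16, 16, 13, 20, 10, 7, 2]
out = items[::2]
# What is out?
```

items has length 8. The slice items[::2] selects indices [0, 2, 4, 6] (0->10, 2->16, 4->20, 6->7), giving [10, 16, 20, 7].

[10, 16, 20, 7]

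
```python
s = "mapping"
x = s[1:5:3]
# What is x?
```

s has length 7. The slice s[1:5:3] selects indices [1, 4] (1->'a', 4->'i'), giving 'ai'.

'ai'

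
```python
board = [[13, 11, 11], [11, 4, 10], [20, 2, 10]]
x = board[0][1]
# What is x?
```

board[0] = [13, 11, 11]. Taking column 1 of that row yields 11.

11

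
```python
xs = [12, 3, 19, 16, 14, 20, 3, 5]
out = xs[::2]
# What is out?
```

xs has length 8. The slice xs[::2] selects indices [0, 2, 4, 6] (0->12, 2->19, 4->14, 6->3), giving [12, 19, 14, 3].

[12, 19, 14, 3]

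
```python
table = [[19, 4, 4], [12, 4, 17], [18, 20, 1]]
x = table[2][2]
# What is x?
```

table[2] = [18, 20, 1]. Taking column 2 of that row yields 1.

1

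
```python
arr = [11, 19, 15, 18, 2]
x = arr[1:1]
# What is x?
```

arr has length 5. The slice arr[1:1] resolves to an empty index range, so the result is [].

[]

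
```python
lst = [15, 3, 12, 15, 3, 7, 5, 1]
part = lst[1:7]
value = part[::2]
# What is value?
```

lst has length 8. The slice lst[1:7] selects indices [1, 2, 3, 4, 5, 6] (1->3, 2->12, 3->15, 4->3, 5->7, 6->5), giving [3, 12, 15, 3, 7, 5]. So part = [3, 12, 15, 3, 7, 5]. part has length 6. The slice part[::2] selects indices [0, 2, 4] (0->3, 2->15, 4->7), giving [3, 15, 7].

[3, 15, 7]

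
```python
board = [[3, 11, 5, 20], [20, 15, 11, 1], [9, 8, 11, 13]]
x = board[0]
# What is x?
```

board has 3 rows. Row 0 is [3, 11, 5, 20].

[3, 11, 5, 20]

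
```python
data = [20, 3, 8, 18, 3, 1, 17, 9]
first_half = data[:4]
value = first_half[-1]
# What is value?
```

data has length 8. The slice data[:4] selects indices [0, 1, 2, 3] (0->20, 1->3, 2->8, 3->18), giving [20, 3, 8, 18]. So first_half = [20, 3, 8, 18]. Then first_half[-1] = 18.

18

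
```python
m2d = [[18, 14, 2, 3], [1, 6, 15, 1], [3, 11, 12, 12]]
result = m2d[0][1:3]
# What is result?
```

m2d[0] = [18, 14, 2, 3]. m2d[0] has length 4. The slice m2d[0][1:3] selects indices [1, 2] (1->14, 2->2), giving [14, 2].

[14, 2]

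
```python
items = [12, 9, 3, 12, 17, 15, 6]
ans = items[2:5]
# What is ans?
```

items has length 7. The slice items[2:5] selects indices [2, 3, 4] (2->3, 3->12, 4->17), giving [3, 12, 17].

[3, 12, 17]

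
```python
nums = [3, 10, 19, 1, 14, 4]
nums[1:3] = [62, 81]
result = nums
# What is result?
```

nums starts as [3, 10, 19, 1, 14, 4] (length 6). The slice nums[1:3] covers indices [1, 2] with values [10, 19]. Replacing that slice with [62, 81] (same length) produces [3, 62, 81, 1, 14, 4].

[3, 62, 81, 1, 14, 4]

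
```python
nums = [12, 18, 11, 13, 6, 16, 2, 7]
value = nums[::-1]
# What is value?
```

nums has length 8. The slice nums[::-1] selects indices [7, 6, 5, 4, 3, 2, 1, 0] (7->7, 6->2, 5->16, 4->6, 3->13, 2->11, 1->18, 0->12), giving [7, 2, 16, 6, 13, 11, 18, 12].

[7, 2, 16, 6, 13, 11, 18, 12]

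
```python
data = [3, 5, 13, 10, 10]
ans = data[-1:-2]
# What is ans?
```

data has length 5. The slice data[-1:-2] resolves to an empty index range, so the result is [].

[]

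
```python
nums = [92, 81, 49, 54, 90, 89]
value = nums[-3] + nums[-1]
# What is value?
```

nums has length 6. Negative index -3 maps to positive index 6 + (-3) = 3. nums[3] = 54.
nums has length 6. Negative index -1 maps to positive index 6 + (-1) = 5. nums[5] = 89.
Sum: 54 + 89 = 143.

143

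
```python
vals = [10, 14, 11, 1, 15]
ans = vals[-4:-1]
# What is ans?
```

vals has length 5. The slice vals[-4:-1] selects indices [1, 2, 3] (1->14, 2->11, 3->1), giving [14, 11, 1].

[14, 11, 1]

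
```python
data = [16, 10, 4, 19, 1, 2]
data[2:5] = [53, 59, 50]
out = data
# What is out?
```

data starts as [16, 10, 4, 19, 1, 2] (length 6). The slice data[2:5] covers indices [2, 3, 4] with values [4, 19, 1]. Replacing that slice with [53, 59, 50] (same length) produces [16, 10, 53, 59, 50, 2].

[16, 10, 53, 59, 50, 2]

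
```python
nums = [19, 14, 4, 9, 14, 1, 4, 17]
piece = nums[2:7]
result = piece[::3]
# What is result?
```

nums has length 8. The slice nums[2:7] selects indices [2, 3, 4, 5, 6] (2->4, 3->9, 4->14, 5->1, 6->4), giving [4, 9, 14, 1, 4]. So piece = [4, 9, 14, 1, 4]. piece has length 5. The slice piece[::3] selects indices [0, 3] (0->4, 3->1), giving [4, 1].

[4, 1]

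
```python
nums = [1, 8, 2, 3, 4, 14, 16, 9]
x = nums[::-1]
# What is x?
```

nums has length 8. The slice nums[::-1] selects indices [7, 6, 5, 4, 3, 2, 1, 0] (7->9, 6->16, 5->14, 4->4, 3->3, 2->2, 1->8, 0->1), giving [9, 16, 14, 4, 3, 2, 8, 1].

[9, 16, 14, 4, 3, 2, 8, 1]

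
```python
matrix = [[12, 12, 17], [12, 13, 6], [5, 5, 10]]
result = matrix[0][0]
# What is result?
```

matrix[0] = [12, 12, 17]. Taking column 0 of that row yields 12.

12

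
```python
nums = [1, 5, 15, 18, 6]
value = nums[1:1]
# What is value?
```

nums has length 5. The slice nums[1:1] resolves to an empty index range, so the result is [].

[]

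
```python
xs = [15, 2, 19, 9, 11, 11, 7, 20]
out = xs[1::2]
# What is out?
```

xs has length 8. The slice xs[1::2] selects indices [1, 3, 5, 7] (1->2, 3->9, 5->11, 7->20), giving [2, 9, 11, 20].

[2, 9, 11, 20]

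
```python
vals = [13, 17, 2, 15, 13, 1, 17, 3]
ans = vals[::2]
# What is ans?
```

vals has length 8. The slice vals[::2] selects indices [0, 2, 4, 6] (0->13, 2->2, 4->13, 6->17), giving [13, 2, 13, 17].

[13, 2, 13, 17]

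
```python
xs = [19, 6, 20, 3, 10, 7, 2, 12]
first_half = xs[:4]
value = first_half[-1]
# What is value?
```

xs has length 8. The slice xs[:4] selects indices [0, 1, 2, 3] (0->19, 1->6, 2->20, 3->3), giving [19, 6, 20, 3]. So first_half = [19, 6, 20, 3]. Then first_half[-1] = 3.

3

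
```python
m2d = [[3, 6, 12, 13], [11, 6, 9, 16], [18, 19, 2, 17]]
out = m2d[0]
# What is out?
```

m2d has 3 rows. Row 0 is [3, 6, 12, 13].

[3, 6, 12, 13]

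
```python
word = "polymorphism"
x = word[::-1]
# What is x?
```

word has length 12. The slice word[::-1] selects indices [11, 10, 9, 8, 7, 6, 5, 4, 3, 2, 1, 0] (11->'m', 10->'s', 9->'i', 8->'h', 7->'p', 6->'r', 5->'o', 4->'m', 3->'y', 2->'l', 1->'o', 0->'p'), giving 'msihpromylop'.

'msihpromylop'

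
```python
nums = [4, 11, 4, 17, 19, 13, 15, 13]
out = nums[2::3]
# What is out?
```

nums has length 8. The slice nums[2::3] selects indices [2, 5] (2->4, 5->13), giving [4, 13].

[4, 13]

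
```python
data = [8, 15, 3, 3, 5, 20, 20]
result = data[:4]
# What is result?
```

data has length 7. The slice data[:4] selects indices [0, 1, 2, 3] (0->8, 1->15, 2->3, 3->3), giving [8, 15, 3, 3].

[8, 15, 3, 3]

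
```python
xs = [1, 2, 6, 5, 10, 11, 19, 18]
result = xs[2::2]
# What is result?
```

xs has length 8. The slice xs[2::2] selects indices [2, 4, 6] (2->6, 4->10, 6->19), giving [6, 10, 19].

[6, 10, 19]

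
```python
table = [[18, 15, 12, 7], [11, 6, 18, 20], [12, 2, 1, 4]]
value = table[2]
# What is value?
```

table has 3 rows. Row 2 is [12, 2, 1, 4].

[12, 2, 1, 4]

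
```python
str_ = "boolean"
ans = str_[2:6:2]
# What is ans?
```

str_ has length 7. The slice str_[2:6:2] selects indices [2, 4] (2->'o', 4->'e'), giving 'oe'.

'oe'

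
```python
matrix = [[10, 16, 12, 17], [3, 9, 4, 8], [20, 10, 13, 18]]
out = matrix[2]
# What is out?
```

matrix has 3 rows. Row 2 is [20, 10, 13, 18].

[20, 10, 13, 18]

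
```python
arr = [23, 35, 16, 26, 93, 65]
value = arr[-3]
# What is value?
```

arr has length 6. Negative index -3 maps to positive index 6 + (-3) = 3. arr[3] = 26.

26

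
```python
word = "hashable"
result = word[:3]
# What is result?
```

word has length 8. The slice word[:3] selects indices [0, 1, 2] (0->'h', 1->'a', 2->'s'), giving 'has'.

'has'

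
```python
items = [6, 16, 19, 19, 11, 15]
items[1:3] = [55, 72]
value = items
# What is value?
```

items starts as [6, 16, 19, 19, 11, 15] (length 6). The slice items[1:3] covers indices [1, 2] with values [16, 19]. Replacing that slice with [55, 72] (same length) produces [6, 55, 72, 19, 11, 15].

[6, 55, 72, 19, 11, 15]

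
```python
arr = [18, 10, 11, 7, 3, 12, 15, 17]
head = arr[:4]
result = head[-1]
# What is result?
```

arr has length 8. The slice arr[:4] selects indices [0, 1, 2, 3] (0->18, 1->10, 2->11, 3->7), giving [18, 10, 11, 7]. So head = [18, 10, 11, 7]. Then head[-1] = 7.

7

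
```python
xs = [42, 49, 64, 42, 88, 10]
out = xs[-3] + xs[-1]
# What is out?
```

xs has length 6. Negative index -3 maps to positive index 6 + (-3) = 3. xs[3] = 42.
xs has length 6. Negative index -1 maps to positive index 6 + (-1) = 5. xs[5] = 10.
Sum: 42 + 10 = 52.

52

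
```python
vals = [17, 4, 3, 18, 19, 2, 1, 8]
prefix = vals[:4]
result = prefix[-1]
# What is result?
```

vals has length 8. The slice vals[:4] selects indices [0, 1, 2, 3] (0->17, 1->4, 2->3, 3->18), giving [17, 4, 3, 18]. So prefix = [17, 4, 3, 18]. Then prefix[-1] = 18.

18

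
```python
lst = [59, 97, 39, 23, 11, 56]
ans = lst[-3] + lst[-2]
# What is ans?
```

lst has length 6. Negative index -3 maps to positive index 6 + (-3) = 3. lst[3] = 23.
lst has length 6. Negative index -2 maps to positive index 6 + (-2) = 4. lst[4] = 11.
Sum: 23 + 11 = 34.

34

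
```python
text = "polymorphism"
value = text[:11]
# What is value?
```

text has length 12. The slice text[:11] selects indices [0, 1, 2, 3, 4, 5, 6, 7, 8, 9, 10] (0->'p', 1->'o', 2->'l', 3->'y', 4->'m', 5->'o', 6->'r', 7->'p', 8->'h', 9->'i', 10->'s'), giving 'polymorphis'.

'polymorphis'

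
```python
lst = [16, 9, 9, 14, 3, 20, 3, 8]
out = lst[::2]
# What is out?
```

lst has length 8. The slice lst[::2] selects indices [0, 2, 4, 6] (0->16, 2->9, 4->3, 6->3), giving [16, 9, 3, 3].

[16, 9, 3, 3]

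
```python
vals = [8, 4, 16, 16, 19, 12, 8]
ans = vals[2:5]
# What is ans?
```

vals has length 7. The slice vals[2:5] selects indices [2, 3, 4] (2->16, 3->16, 4->19), giving [16, 16, 19].

[16, 16, 19]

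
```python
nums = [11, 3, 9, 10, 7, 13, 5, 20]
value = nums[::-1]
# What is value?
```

nums has length 8. The slice nums[::-1] selects indices [7, 6, 5, 4, 3, 2, 1, 0] (7->20, 6->5, 5->13, 4->7, 3->10, 2->9, 1->3, 0->11), giving [20, 5, 13, 7, 10, 9, 3, 11].

[20, 5, 13, 7, 10, 9, 3, 11]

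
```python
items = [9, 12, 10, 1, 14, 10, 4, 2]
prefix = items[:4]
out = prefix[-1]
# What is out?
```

items has length 8. The slice items[:4] selects indices [0, 1, 2, 3] (0->9, 1->12, 2->10, 3->1), giving [9, 12, 10, 1]. So prefix = [9, 12, 10, 1]. Then prefix[-1] = 1.

1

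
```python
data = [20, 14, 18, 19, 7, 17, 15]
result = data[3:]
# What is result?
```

data has length 7. The slice data[3:] selects indices [3, 4, 5, 6] (3->19, 4->7, 5->17, 6->15), giving [19, 7, 17, 15].

[19, 7, 17, 15]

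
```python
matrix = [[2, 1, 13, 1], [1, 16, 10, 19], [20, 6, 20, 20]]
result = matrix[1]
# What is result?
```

matrix has 3 rows. Row 1 is [1, 16, 10, 19].

[1, 16, 10, 19]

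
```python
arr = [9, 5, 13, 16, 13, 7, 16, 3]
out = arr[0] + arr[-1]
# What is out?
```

arr has length 8. arr[0] = 9.
arr has length 8. Negative index -1 maps to positive index 8 + (-1) = 7. arr[7] = 3.
Sum: 9 + 3 = 12.

12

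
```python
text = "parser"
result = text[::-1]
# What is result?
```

text has length 6. The slice text[::-1] selects indices [5, 4, 3, 2, 1, 0] (5->'r', 4->'e', 3->'s', 2->'r', 1->'a', 0->'p'), giving 'resrap'.

'resrap'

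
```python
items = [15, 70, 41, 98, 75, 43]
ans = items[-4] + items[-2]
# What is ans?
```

items has length 6. Negative index -4 maps to positive index 6 + (-4) = 2. items[2] = 41.
items has length 6. Negative index -2 maps to positive index 6 + (-2) = 4. items[4] = 75.
Sum: 41 + 75 = 116.

116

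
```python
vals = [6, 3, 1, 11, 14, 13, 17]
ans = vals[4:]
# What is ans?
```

vals has length 7. The slice vals[4:] selects indices [4, 5, 6] (4->14, 5->13, 6->17), giving [14, 13, 17].

[14, 13, 17]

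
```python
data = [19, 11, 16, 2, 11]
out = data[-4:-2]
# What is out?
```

data has length 5. The slice data[-4:-2] selects indices [1, 2] (1->11, 2->16), giving [11, 16].

[11, 16]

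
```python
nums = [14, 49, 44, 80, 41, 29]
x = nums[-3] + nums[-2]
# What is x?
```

nums has length 6. Negative index -3 maps to positive index 6 + (-3) = 3. nums[3] = 80.
nums has length 6. Negative index -2 maps to positive index 6 + (-2) = 4. nums[4] = 41.
Sum: 80 + 41 = 121.

121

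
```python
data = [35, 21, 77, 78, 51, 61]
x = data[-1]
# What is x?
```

data has length 6. Negative index -1 maps to positive index 6 + (-1) = 5. data[5] = 61.

61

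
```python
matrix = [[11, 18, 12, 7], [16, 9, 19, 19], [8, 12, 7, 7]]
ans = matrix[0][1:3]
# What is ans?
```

matrix[0] = [11, 18, 12, 7]. matrix[0] has length 4. The slice matrix[0][1:3] selects indices [1, 2] (1->18, 2->12), giving [18, 12].

[18, 12]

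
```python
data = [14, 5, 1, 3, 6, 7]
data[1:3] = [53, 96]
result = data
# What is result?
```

data starts as [14, 5, 1, 3, 6, 7] (length 6). The slice data[1:3] covers indices [1, 2] with values [5, 1]. Replacing that slice with [53, 96] (same length) produces [14, 53, 96, 3, 6, 7].

[14, 53, 96, 3, 6, 7]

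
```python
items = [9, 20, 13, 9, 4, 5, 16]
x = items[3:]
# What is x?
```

items has length 7. The slice items[3:] selects indices [3, 4, 5, 6] (3->9, 4->4, 5->5, 6->16), giving [9, 4, 5, 16].

[9, 4, 5, 16]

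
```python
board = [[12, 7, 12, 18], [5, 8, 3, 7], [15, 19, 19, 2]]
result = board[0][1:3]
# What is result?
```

board[0] = [12, 7, 12, 18]. board[0] has length 4. The slice board[0][1:3] selects indices [1, 2] (1->7, 2->12), giving [7, 12].

[7, 12]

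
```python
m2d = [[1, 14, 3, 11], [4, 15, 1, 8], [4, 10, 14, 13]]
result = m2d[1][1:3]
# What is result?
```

m2d[1] = [4, 15, 1, 8]. m2d[1] has length 4. The slice m2d[1][1:3] selects indices [1, 2] (1->15, 2->1), giving [15, 1].

[15, 1]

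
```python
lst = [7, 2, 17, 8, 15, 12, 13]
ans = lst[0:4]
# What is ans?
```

lst has length 7. The slice lst[0:4] selects indices [0, 1, 2, 3] (0->7, 1->2, 2->17, 3->8), giving [7, 2, 17, 8].

[7, 2, 17, 8]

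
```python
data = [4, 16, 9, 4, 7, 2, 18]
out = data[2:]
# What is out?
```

data has length 7. The slice data[2:] selects indices [2, 3, 4, 5, 6] (2->9, 3->4, 4->7, 5->2, 6->18), giving [9, 4, 7, 2, 18].

[9, 4, 7, 2, 18]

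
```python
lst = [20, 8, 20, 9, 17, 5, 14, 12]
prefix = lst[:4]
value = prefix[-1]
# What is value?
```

lst has length 8. The slice lst[:4] selects indices [0, 1, 2, 3] (0->20, 1->8, 2->20, 3->9), giving [20, 8, 20, 9]. So prefix = [20, 8, 20, 9]. Then prefix[-1] = 9.

9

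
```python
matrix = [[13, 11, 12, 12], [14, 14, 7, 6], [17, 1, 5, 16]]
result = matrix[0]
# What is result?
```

matrix has 3 rows. Row 0 is [13, 11, 12, 12].

[13, 11, 12, 12]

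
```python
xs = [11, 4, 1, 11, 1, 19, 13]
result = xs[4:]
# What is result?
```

xs has length 7. The slice xs[4:] selects indices [4, 5, 6] (4->1, 5->19, 6->13), giving [1, 19, 13].

[1, 19, 13]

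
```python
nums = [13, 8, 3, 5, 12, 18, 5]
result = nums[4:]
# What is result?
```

nums has length 7. The slice nums[4:] selects indices [4, 5, 6] (4->12, 5->18, 6->5), giving [12, 18, 5].

[12, 18, 5]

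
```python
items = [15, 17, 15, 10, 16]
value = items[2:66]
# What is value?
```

items has length 5. The slice items[2:66] selects indices [2, 3, 4] (2->15, 3->10, 4->16), giving [15, 10, 16].

[15, 10, 16]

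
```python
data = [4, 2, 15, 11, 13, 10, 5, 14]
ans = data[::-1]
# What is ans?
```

data has length 8. The slice data[::-1] selects indices [7, 6, 5, 4, 3, 2, 1, 0] (7->14, 6->5, 5->10, 4->13, 3->11, 2->15, 1->2, 0->4), giving [14, 5, 10, 13, 11, 15, 2, 4].

[14, 5, 10, 13, 11, 15, 2, 4]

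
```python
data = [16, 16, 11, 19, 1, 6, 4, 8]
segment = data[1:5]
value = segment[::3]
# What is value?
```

data has length 8. The slice data[1:5] selects indices [1, 2, 3, 4] (1->16, 2->11, 3->19, 4->1), giving [16, 11, 19, 1]. So segment = [16, 11, 19, 1]. segment has length 4. The slice segment[::3] selects indices [0, 3] (0->16, 3->1), giving [16, 1].

[16, 1]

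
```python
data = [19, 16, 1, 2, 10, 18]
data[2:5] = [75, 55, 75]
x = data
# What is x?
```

data starts as [19, 16, 1, 2, 10, 18] (length 6). The slice data[2:5] covers indices [2, 3, 4] with values [1, 2, 10]. Replacing that slice with [75, 55, 75] (same length) produces [19, 16, 75, 55, 75, 18].

[19, 16, 75, 55, 75, 18]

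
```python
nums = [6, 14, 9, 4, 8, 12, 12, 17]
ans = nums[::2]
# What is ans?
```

nums has length 8. The slice nums[::2] selects indices [0, 2, 4, 6] (0->6, 2->9, 4->8, 6->12), giving [6, 9, 8, 12].

[6, 9, 8, 12]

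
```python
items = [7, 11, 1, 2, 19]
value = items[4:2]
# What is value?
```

items has length 5. The slice items[4:2] resolves to an empty index range, so the result is [].

[]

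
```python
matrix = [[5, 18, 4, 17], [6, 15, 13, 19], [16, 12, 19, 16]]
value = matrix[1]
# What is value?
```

matrix has 3 rows. Row 1 is [6, 15, 13, 19].

[6, 15, 13, 19]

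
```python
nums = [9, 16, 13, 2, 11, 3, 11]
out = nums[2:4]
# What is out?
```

nums has length 7. The slice nums[2:4] selects indices [2, 3] (2->13, 3->2), giving [13, 2].

[13, 2]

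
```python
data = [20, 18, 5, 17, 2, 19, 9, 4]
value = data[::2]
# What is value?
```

data has length 8. The slice data[::2] selects indices [0, 2, 4, 6] (0->20, 2->5, 4->2, 6->9), giving [20, 5, 2, 9].

[20, 5, 2, 9]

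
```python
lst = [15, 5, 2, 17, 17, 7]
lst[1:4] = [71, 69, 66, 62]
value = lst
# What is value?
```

lst starts as [15, 5, 2, 17, 17, 7] (length 6). The slice lst[1:4] covers indices [1, 2, 3] with values [5, 2, 17]. Replacing that slice with [71, 69, 66, 62] (different length) produces [15, 71, 69, 66, 62, 17, 7].

[15, 71, 69, 66, 62, 17, 7]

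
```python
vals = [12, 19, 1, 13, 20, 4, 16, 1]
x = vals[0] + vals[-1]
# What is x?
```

vals has length 8. vals[0] = 12.
vals has length 8. Negative index -1 maps to positive index 8 + (-1) = 7. vals[7] = 1.
Sum: 12 + 1 = 13.

13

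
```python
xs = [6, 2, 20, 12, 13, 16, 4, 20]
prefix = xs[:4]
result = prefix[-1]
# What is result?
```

xs has length 8. The slice xs[:4] selects indices [0, 1, 2, 3] (0->6, 1->2, 2->20, 3->12), giving [6, 2, 20, 12]. So prefix = [6, 2, 20, 12]. Then prefix[-1] = 12.

12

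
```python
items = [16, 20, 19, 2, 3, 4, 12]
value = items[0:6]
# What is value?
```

items has length 7. The slice items[0:6] selects indices [0, 1, 2, 3, 4, 5] (0->16, 1->20, 2->19, 3->2, 4->3, 5->4), giving [16, 20, 19, 2, 3, 4].

[16, 20, 19, 2, 3, 4]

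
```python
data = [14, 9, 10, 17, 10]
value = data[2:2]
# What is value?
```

data has length 5. The slice data[2:2] resolves to an empty index range, so the result is [].

[]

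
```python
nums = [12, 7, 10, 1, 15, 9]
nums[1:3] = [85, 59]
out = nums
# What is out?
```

nums starts as [12, 7, 10, 1, 15, 9] (length 6). The slice nums[1:3] covers indices [1, 2] with values [7, 10]. Replacing that slice with [85, 59] (same length) produces [12, 85, 59, 1, 15, 9].

[12, 85, 59, 1, 15, 9]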